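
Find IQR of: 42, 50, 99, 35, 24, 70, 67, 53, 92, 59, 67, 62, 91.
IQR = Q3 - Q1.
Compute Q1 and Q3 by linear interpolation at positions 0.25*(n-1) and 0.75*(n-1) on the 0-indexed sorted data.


Sorted: 24, 35, 42, 50, 53, 59, 62, 67, 67, 70, 91, 92, 99
Q1 (25th %ile) = 50.0000
Q3 (75th %ile) = 70.0000
IQR = 70.0000 - 50.0000 = 20.0000

IQR = 20.0000


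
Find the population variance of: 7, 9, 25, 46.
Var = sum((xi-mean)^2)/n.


Mean = 21.7500
Squared deviations: 217.5625, 162.5625, 10.5625, 588.0625
Sum = 978.7500
Variance = 978.7500/4 = 244.6875

Variance = 244.6875


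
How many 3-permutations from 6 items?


P(6,3) = 6!/3!
= 720/6
= 120

P(6,3) = 120


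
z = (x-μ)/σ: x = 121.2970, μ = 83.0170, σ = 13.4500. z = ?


z = (121.2970 - 83.0170)/13.4500
= 38.2800/13.4500
= 2.8461

z = 2.8461


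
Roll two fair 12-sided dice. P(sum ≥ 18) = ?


Total outcomes = 12×12 = 144
Favorable (sum ≥ 18): 28
P = 28/144 = 0.1944

P = 0.1944


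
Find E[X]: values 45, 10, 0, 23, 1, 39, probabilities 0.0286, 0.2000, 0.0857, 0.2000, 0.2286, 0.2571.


E[X] = 45*0.0286 + 10*0.2000 + 0*0.0857 + 23*0.2000 + 1*0.2286 + 39*0.2571
= 1.2870 + 2.0000 + 0 + 4.6000 + 0.2286 + 10.0269
= 18.1425

E[X] = 18.1425


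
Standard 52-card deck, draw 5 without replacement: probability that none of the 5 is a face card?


P(no face cards) = (40/52) × (39/51) × (38/50) × (37/49) × (36/48)
= 0.2532

P = 0.2532


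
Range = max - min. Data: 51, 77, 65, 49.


Max = 77, Min = 49
Range = 77 - 49 = 28

Range = 28


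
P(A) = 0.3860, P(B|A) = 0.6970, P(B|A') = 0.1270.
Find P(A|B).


P(B) = P(B|A)*P(A) + P(B|A')*P(A')
= 0.6970*0.3860 + 0.1270*0.6140
= 0.269042 + 0.077978 = 0.347020
P(A|B) = 0.269042/0.347020 = 0.7753

P(A|B) = 0.7753


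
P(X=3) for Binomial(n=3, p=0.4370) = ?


C(3,3) = 1
p^3 = 0.083453
(1-p)^0 = 1.000000
P = 1 * 0.083453 * 1.000000 = 0.0835

P(X=3) = 0.0835


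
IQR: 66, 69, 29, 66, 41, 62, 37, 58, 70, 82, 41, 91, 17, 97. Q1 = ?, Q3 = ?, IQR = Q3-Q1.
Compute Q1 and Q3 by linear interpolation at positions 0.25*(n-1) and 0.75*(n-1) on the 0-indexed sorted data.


Sorted: 17, 29, 37, 41, 41, 58, 62, 66, 66, 69, 70, 82, 91, 97
Q1 (25th %ile) = 41.0000
Q3 (75th %ile) = 69.7500
IQR = 69.7500 - 41.0000 = 28.7500

IQR = 28.7500


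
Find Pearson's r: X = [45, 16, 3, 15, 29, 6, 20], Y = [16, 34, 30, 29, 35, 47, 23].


Mean X = 19.1429, Mean Y = 30.5714
SD X = 13.238780, SD Y = 9.053131
Cov = -78.653061
r = -78.653061/(13.238780*9.053131) = -0.6562

r = -0.6562


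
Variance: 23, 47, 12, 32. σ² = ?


Mean = 28.5000
Squared deviations: 30.2500, 342.2500, 272.2500, 12.2500
Sum = 657.0000
Variance = 657.0000/4 = 164.2500

Variance = 164.2500


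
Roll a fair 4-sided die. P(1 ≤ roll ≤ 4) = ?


Favorable outcomes (1 ≤ roll ≤ 4): 4
Total outcomes = 4
P = 4/4 = 1.0000

P = 1.0000


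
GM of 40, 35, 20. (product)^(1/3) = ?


Product = 40 × 35 × 20 = 28000
GM = 28000^(1/3) = 30.3659

GM = 30.3659


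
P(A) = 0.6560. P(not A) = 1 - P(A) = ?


P(not A) = 1 - 0.6560 = 0.3440

P(not A) = 0.3440


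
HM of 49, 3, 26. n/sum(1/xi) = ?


Sum of reciprocals = 1/49 + 1/3 + 1/26 = 0.392203
HM = 3/0.392203 = 7.6491

HM = 7.6491


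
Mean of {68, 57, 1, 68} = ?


Sum = 68 + 57 + 1 + 68 = 194
n = 4
Mean = 194/4 = 48.5000

Mean = 48.5000


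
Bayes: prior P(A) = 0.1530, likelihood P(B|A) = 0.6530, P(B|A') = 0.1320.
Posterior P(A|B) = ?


P(B) = P(B|A)*P(A) + P(B|A')*P(A')
= 0.6530*0.1530 + 0.1320*0.8470
= 0.099909 + 0.111804 = 0.211713
P(A|B) = 0.099909/0.211713 = 0.4719

P(A|B) = 0.4719


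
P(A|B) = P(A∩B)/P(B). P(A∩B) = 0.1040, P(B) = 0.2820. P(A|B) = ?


P(A|B) = 0.1040/0.2820 = 0.3688

P(A|B) = 0.3688


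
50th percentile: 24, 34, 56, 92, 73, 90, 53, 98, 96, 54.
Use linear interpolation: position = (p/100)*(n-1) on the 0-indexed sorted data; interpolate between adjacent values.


Sorted: 24, 34, 53, 54, 56, 73, 90, 92, 96, 98
n = 10
Index = 50/100 * 9 = 4.5000
Lower = data[4] = 56, Upper = data[5] = 73
P50 = 56 + 0.5000*(17) = 64.5000

P50 = 64.5000


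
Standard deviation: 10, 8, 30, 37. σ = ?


Mean = 21.2500
Variance = 156.6875
SD = sqrt(156.6875) = 12.5175

SD = 12.5175


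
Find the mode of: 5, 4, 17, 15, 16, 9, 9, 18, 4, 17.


Frequencies: 4:2, 5:1, 9:2, 15:1, 16:1, 17:2, 18:1
Max frequency = 2
Mode = 4, 9, 17

Mode = 4, 9, 17


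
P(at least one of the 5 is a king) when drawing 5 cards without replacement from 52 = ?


P(at least one) = 1 - P(none)
P(none) = (48/52) × (47/51) × (46/50) × (45/49) × (44/48) = 0.658842
P(at least one) = 1 - 0.658842 = 0.3412

P = 0.3412


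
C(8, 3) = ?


C(8,3) = 8!/(3! × 5!)
= 40320/(6 × 120)
= 56

C(8,3) = 56


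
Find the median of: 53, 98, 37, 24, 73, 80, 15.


Sorted: 15, 24, 37, 53, 73, 80, 98
n = 7 (odd)
Middle value = 53

Median = 53


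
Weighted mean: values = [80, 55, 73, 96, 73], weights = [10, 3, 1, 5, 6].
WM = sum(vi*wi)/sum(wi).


Numerator = 80*10 + 55*3 + 73*1 + 96*5 + 73*6 = 1956
Denominator = 10 + 3 + 1 + 5 + 6 = 25
WM = 1956/25 = 78.2400

WM = 78.2400


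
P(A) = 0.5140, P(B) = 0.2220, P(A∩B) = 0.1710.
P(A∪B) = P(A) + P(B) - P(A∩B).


P(A∪B) = 0.5140 + 0.2220 - 0.1710
= 0.7360 - 0.1710
= 0.5650

P(A∪B) = 0.5650


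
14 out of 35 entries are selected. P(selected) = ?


P = 14/35 = 0.4000

P = 0.4000


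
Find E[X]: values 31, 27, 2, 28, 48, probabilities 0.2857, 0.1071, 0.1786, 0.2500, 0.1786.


E[X] = 31*0.2857 + 27*0.1071 + 2*0.1786 + 28*0.2500 + 48*0.1786
= 8.8567 + 2.8917 + 0.3572 + 7.0000 + 8.5728
= 27.6784

E[X] = 27.6784


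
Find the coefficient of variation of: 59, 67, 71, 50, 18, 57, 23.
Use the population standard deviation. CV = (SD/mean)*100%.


Mean = 49.2857
SD = 19.3074
CV = (19.3074/49.2857)*100 = 39.1744%

CV = 39.1744%


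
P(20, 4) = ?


P(20,4) = 20!/16!
= 2432902008176640000/20922789888000
= 116280

P(20,4) = 116280


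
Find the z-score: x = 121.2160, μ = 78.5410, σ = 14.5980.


z = (121.2160 - 78.5410)/14.5980
= 42.6750/14.5980
= 2.9233

z = 2.9233


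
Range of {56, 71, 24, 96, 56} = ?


Max = 96, Min = 24
Range = 96 - 24 = 72

Range = 72


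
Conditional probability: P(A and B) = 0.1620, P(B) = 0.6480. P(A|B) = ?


P(A|B) = 0.1620/0.6480 = 0.2500

P(A|B) = 0.2500


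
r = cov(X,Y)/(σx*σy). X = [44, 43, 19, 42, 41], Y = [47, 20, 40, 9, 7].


Mean X = 37.8000, Mean Y = 24.6000
SD X = 9.453042, SD Y = 16.206172
Cov = -59.280000
r = -59.280000/(9.453042*16.206172) = -0.3870

r = -0.3870


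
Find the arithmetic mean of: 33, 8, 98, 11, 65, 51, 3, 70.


Sum = 33 + 8 + 98 + 11 + 65 + 51 + 3 + 70 = 339
n = 8
Mean = 339/8 = 42.3750

Mean = 42.3750


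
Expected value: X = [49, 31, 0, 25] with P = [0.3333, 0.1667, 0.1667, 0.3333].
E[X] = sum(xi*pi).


E[X] = 49*0.3333 + 31*0.1667 + 0*0.1667 + 25*0.3333
= 16.3317 + 5.1677 + 0 + 8.3325
= 29.8319

E[X] = 29.8319


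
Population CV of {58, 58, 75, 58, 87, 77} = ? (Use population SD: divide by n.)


Mean = 68.8333
SD = 11.4516
CV = (11.4516/68.8333)*100 = 16.6367%

CV = 16.6367%


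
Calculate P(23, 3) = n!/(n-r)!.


P(23,3) = 23!/20!
= 25852016738884976640000/2432902008176640000
= 10626

P(23,3) = 10626


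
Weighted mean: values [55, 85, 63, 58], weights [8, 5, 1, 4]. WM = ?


Numerator = 55*8 + 85*5 + 63*1 + 58*4 = 1160
Denominator = 8 + 5 + 1 + 4 = 18
WM = 1160/18 = 64.4444

WM = 64.4444


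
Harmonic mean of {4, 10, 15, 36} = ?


Sum of reciprocals = 1/4 + 1/10 + 1/15 + 1/36 = 0.444444
HM = 4/0.444444 = 9.0000

HM = 9.0000


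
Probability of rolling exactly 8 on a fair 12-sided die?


Favorable outcomes (roll = 8): 1
Total outcomes = 12
P = 1/12 = 0.0833

P = 0.0833


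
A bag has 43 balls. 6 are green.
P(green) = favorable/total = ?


P = 6/43 = 0.1395

P = 0.1395


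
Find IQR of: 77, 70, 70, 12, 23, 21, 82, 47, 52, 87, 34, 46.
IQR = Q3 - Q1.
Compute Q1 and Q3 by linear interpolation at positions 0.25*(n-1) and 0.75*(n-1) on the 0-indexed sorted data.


Sorted: 12, 21, 23, 34, 46, 47, 52, 70, 70, 77, 82, 87
Q1 (25th %ile) = 31.2500
Q3 (75th %ile) = 71.7500
IQR = 71.7500 - 31.2500 = 40.5000

IQR = 40.5000


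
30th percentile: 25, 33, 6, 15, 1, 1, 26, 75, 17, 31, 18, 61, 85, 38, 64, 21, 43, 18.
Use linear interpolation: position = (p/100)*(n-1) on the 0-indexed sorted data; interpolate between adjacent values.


Sorted: 1, 1, 6, 15, 17, 18, 18, 21, 25, 26, 31, 33, 38, 43, 61, 64, 75, 85
n = 18
Index = 30/100 * 17 = 5.1000
Lower = data[5] = 18, Upper = data[6] = 18
P30 = 18 + 0.1000*(0) = 18.0000

P30 = 18.0000


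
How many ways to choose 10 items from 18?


C(18,10) = 18!/(10! × 8!)
= 6402373705728000/(3628800 × 40320)
= 43758

C(18,10) = 43758


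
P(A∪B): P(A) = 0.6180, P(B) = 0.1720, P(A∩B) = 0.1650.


P(A∪B) = 0.6180 + 0.1720 - 0.1650
= 0.7900 - 0.1650
= 0.6250

P(A∪B) = 0.6250


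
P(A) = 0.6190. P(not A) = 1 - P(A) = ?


P(not A) = 1 - 0.6190 = 0.3810

P(not A) = 0.3810


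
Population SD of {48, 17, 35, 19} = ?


Mean = 29.7500
Variance = 159.6875
SD = sqrt(159.6875) = 12.6368

SD = 12.6368


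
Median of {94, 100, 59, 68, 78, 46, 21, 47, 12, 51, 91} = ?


Sorted: 12, 21, 46, 47, 51, 59, 68, 78, 91, 94, 100
n = 11 (odd)
Middle value = 59

Median = 59


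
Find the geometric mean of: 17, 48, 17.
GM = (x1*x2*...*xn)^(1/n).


Product = 17 × 48 × 17 = 13872
GM = 13872^(1/3) = 24.0277

GM = 24.0277


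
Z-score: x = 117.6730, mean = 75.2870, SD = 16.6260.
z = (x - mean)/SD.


z = (117.6730 - 75.2870)/16.6260
= 42.3860/16.6260
= 2.5494

z = 2.5494


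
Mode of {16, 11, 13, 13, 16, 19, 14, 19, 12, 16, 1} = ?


Frequencies: 1:1, 11:1, 12:1, 13:2, 14:1, 16:3, 19:2
Max frequency = 3
Mode = 16

Mode = 16


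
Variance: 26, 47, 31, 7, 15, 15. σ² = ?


Mean = 23.5000
Squared deviations: 6.2500, 552.2500, 56.2500, 272.2500, 72.2500, 72.2500
Sum = 1031.5000
Variance = 1031.5000/6 = 171.9167

Variance = 171.9167


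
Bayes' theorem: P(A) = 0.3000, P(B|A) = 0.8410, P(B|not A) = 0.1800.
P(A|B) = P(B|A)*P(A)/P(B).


P(B) = P(B|A)*P(A) + P(B|A')*P(A')
= 0.8410*0.3000 + 0.1800*0.7000
= 0.252300 + 0.126000 = 0.378300
P(A|B) = 0.252300/0.378300 = 0.6669

P(A|B) = 0.6669


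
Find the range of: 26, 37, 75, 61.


Max = 75, Min = 26
Range = 75 - 26 = 49

Range = 49


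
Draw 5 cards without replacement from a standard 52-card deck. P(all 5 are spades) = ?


P(all spades) = (13/52) × (12/51) × (11/50) × (10/49) × (9/48)
= 0.0005

P = 0.0005


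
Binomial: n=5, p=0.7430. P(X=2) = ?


C(5,2) = 10
p^2 = 0.552049
(1-p)^3 = 0.016975
P = 10 * 0.552049 * 0.016975 = 0.0937

P(X=2) = 0.0937


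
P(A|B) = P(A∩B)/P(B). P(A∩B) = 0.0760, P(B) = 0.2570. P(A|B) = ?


P(A|B) = 0.0760/0.2570 = 0.2957

P(A|B) = 0.2957


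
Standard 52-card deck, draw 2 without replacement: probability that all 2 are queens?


P(all queens) = (4/52) × (3/51)
= 0.0045

P = 0.0045


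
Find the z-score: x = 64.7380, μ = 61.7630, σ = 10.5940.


z = (64.7380 - 61.7630)/10.5940
= 2.9750/10.5940
= 0.2808

z = 0.2808


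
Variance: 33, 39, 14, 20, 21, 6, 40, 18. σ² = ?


Mean = 23.8750
Squared deviations: 83.2656, 228.7656, 97.5156, 15.0156, 8.2656, 319.5156, 260.0156, 34.5156
Sum = 1046.8750
Variance = 1046.8750/8 = 130.8594

Variance = 130.8594


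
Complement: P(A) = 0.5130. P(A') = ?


P(not A) = 1 - 0.5130 = 0.4870

P(not A) = 0.4870


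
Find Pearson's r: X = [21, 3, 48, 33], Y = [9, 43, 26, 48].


Mean X = 26.2500, Mean Y = 31.5000
SD X = 16.482946, SD Y = 15.337862
Cov = -39.375000
r = -39.375000/(16.482946*15.337862) = -0.1557

r = -0.1557


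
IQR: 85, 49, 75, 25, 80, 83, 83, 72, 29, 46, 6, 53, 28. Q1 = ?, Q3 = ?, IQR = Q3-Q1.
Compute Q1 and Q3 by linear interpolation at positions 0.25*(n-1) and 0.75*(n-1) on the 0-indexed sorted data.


Sorted: 6, 25, 28, 29, 46, 49, 53, 72, 75, 80, 83, 83, 85
Q1 (25th %ile) = 29.0000
Q3 (75th %ile) = 80.0000
IQR = 80.0000 - 29.0000 = 51.0000

IQR = 51.0000


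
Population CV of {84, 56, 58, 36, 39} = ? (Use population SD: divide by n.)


Mean = 54.6000
SD = 17.1301
CV = (17.1301/54.6000)*100 = 31.3738%

CV = 31.3738%


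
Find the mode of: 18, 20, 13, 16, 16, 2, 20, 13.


Frequencies: 2:1, 13:2, 16:2, 18:1, 20:2
Max frequency = 2
Mode = 13, 16, 20

Mode = 13, 16, 20


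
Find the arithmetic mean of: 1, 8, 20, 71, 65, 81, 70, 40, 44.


Sum = 1 + 8 + 20 + 71 + 65 + 81 + 70 + 40 + 44 = 400
n = 9
Mean = 400/9 = 44.4444

Mean = 44.4444


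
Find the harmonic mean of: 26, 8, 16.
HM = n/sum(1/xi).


Sum of reciprocals = 1/26 + 1/8 + 1/16 = 0.225962
HM = 3/0.225962 = 13.2766

HM = 13.2766


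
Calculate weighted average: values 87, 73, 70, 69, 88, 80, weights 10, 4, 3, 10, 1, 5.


Numerator = 87*10 + 73*4 + 70*3 + 69*10 + 88*1 + 80*5 = 2550
Denominator = 10 + 4 + 3 + 10 + 1 + 5 = 33
WM = 2550/33 = 77.2727

WM = 77.2727


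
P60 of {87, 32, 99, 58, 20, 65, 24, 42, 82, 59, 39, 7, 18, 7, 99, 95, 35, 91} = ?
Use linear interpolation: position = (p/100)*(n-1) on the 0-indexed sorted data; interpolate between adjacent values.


Sorted: 7, 7, 18, 20, 24, 32, 35, 39, 42, 58, 59, 65, 82, 87, 91, 95, 99, 99
n = 18
Index = 60/100 * 17 = 10.2000
Lower = data[10] = 59, Upper = data[11] = 65
P60 = 59 + 0.2000*(6) = 60.2000

P60 = 60.2000


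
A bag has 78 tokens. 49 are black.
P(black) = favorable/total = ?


P = 49/78 = 0.6282

P = 0.6282


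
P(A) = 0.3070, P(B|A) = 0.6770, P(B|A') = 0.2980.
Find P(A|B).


P(B) = P(B|A)*P(A) + P(B|A')*P(A')
= 0.6770*0.3070 + 0.2980*0.6930
= 0.207839 + 0.206514 = 0.414353
P(A|B) = 0.207839/0.414353 = 0.5016

P(A|B) = 0.5016


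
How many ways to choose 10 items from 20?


C(20,10) = 20!/(10! × 10!)
= 2432902008176640000/(3628800 × 3628800)
= 184756

C(20,10) = 184756


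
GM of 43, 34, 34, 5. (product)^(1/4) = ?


Product = 43 × 34 × 34 × 5 = 248540
GM = 248540^(1/4) = 22.3280

GM = 22.3280


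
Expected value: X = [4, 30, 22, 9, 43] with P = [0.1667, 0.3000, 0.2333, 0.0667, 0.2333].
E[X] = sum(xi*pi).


E[X] = 4*0.1667 + 30*0.3000 + 22*0.2333 + 9*0.0667 + 43*0.2333
= 0.6668 + 9.0000 + 5.1326 + 0.6003 + 10.0319
= 25.4316

E[X] = 25.4316


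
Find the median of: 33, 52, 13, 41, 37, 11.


Sorted: 11, 13, 33, 37, 41, 52
n = 6 (even)
Middle values: 33 and 37
Median = (33+37)/2 = 35.0000

Median = 35.0000


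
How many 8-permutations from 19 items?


P(19,8) = 19!/11!
= 121645100408832000/39916800
= 3047466240

P(19,8) = 3047466240


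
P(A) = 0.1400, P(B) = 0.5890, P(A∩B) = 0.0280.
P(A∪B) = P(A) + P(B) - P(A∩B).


P(A∪B) = 0.1400 + 0.5890 - 0.0280
= 0.7290 - 0.0280
= 0.7010

P(A∪B) = 0.7010


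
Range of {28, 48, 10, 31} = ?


Max = 48, Min = 10
Range = 48 - 10 = 38

Range = 38


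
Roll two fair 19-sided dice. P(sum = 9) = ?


Total outcomes = 19×19 = 361
Favorable (sum = 9): 8
P = 8/361 = 0.0222

P = 0.0222


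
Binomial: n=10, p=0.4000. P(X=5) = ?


C(10,5) = 252
p^5 = 0.010240
(1-p)^5 = 0.077760
P = 252 * 0.010240 * 0.077760 = 0.2007

P(X=5) = 0.2007


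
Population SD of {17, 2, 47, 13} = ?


Mean = 19.7500
Variance = 277.6875
SD = sqrt(277.6875) = 16.6640

SD = 16.6640


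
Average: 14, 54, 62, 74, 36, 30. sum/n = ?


Sum = 14 + 54 + 62 + 74 + 36 + 30 = 270
n = 6
Mean = 270/6 = 45.0000

Mean = 45.0000


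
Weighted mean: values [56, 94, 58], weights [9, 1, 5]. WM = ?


Numerator = 56*9 + 94*1 + 58*5 = 888
Denominator = 9 + 1 + 5 = 15
WM = 888/15 = 59.2000

WM = 59.2000


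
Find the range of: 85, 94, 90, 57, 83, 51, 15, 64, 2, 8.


Max = 94, Min = 2
Range = 94 - 2 = 92

Range = 92


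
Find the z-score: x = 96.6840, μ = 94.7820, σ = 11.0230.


z = (96.6840 - 94.7820)/11.0230
= 1.9020/11.0230
= 0.1725

z = 0.1725


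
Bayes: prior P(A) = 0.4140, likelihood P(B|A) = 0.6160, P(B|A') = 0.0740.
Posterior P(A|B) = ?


P(B) = P(B|A)*P(A) + P(B|A')*P(A')
= 0.6160*0.4140 + 0.0740*0.5860
= 0.255024 + 0.043364 = 0.298388
P(A|B) = 0.255024/0.298388 = 0.8547

P(A|B) = 0.8547


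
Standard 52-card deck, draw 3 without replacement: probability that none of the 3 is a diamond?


P(no diamonds) = (39/52) × (38/51) × (37/50)
= 0.4135

P = 0.4135


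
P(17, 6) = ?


P(17,6) = 17!/11!
= 355687428096000/39916800
= 8910720

P(17,6) = 8910720


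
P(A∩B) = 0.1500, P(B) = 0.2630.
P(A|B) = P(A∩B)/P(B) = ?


P(A|B) = 0.1500/0.2630 = 0.5703

P(A|B) = 0.5703


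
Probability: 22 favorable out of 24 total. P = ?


P = 22/24 = 0.9167

P = 0.9167


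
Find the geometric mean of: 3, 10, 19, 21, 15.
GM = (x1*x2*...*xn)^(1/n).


Product = 3 × 10 × 19 × 21 × 15 = 179550
GM = 179550^(1/5) = 11.2418

GM = 11.2418


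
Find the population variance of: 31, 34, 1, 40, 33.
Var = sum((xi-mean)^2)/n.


Mean = 27.8000
Squared deviations: 10.2400, 38.4400, 718.2400, 148.8400, 27.0400
Sum = 942.8000
Variance = 942.8000/5 = 188.5600

Variance = 188.5600


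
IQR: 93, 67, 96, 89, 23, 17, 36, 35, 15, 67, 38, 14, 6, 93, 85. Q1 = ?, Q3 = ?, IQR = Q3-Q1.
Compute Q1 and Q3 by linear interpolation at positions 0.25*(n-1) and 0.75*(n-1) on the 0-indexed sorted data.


Sorted: 6, 14, 15, 17, 23, 35, 36, 38, 67, 67, 85, 89, 93, 93, 96
Q1 (25th %ile) = 20.0000
Q3 (75th %ile) = 87.0000
IQR = 87.0000 - 20.0000 = 67.0000

IQR = 67.0000


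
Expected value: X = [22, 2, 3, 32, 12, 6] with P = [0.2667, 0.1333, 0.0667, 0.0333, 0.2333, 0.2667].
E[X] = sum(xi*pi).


E[X] = 22*0.2667 + 2*0.1333 + 3*0.0667 + 32*0.0333 + 12*0.2333 + 6*0.2667
= 5.8674 + 0.2666 + 0.2001 + 1.0656 + 2.7996 + 1.6002
= 11.7995

E[X] = 11.7995


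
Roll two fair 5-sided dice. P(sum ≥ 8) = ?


Total outcomes = 5×5 = 25
Favorable (sum ≥ 8): 6
P = 6/25 = 0.2400

P = 0.2400


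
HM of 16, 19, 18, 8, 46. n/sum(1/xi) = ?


Sum of reciprocals = 1/16 + 1/19 + 1/18 + 1/8 + 1/46 = 0.317426
HM = 5/0.317426 = 15.7517

HM = 15.7517


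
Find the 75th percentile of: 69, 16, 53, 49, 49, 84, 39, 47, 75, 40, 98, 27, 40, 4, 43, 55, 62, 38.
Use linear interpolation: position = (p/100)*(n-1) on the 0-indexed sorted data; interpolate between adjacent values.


Sorted: 4, 16, 27, 38, 39, 40, 40, 43, 47, 49, 49, 53, 55, 62, 69, 75, 84, 98
n = 18
Index = 75/100 * 17 = 12.7500
Lower = data[12] = 55, Upper = data[13] = 62
P75 = 55 + 0.7500*(7) = 60.2500

P75 = 60.2500


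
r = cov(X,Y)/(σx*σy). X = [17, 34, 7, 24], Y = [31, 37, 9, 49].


Mean X = 20.5000, Mean Y = 31.5000
SD X = 9.861541, SD Y = 14.517231
Cov = 110.250000
r = 110.250000/(9.861541*14.517231) = 0.7701

r = 0.7701


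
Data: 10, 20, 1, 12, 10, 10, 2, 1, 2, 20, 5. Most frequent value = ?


Frequencies: 1:2, 2:2, 5:1, 10:3, 12:1, 20:2
Max frequency = 3
Mode = 10

Mode = 10


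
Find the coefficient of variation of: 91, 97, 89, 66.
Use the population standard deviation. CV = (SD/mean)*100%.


Mean = 85.7500
SD = 11.7766
CV = (11.7766/85.7500)*100 = 13.7336%

CV = 13.7336%


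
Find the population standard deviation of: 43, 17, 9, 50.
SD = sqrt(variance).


Mean = 29.7500
Variance = 294.6875
SD = sqrt(294.6875) = 17.1665

SD = 17.1665


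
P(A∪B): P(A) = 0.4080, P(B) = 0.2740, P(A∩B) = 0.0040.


P(A∪B) = 0.4080 + 0.2740 - 0.0040
= 0.6820 - 0.0040
= 0.6780

P(A∪B) = 0.6780


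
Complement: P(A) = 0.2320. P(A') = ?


P(not A) = 1 - 0.2320 = 0.7680

P(not A) = 0.7680


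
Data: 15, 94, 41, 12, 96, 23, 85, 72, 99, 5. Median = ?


Sorted: 5, 12, 15, 23, 41, 72, 85, 94, 96, 99
n = 10 (even)
Middle values: 41 and 72
Median = (41+72)/2 = 56.5000

Median = 56.5000


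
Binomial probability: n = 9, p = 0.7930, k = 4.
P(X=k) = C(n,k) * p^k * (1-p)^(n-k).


C(9,4) = 126
p^4 = 0.395451
(1-p)^5 = 0.000380
P = 126 * 0.395451 * 0.000380 = 0.0189

P(X=4) = 0.0189


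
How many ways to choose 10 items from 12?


C(12,10) = 12!/(10! × 2!)
= 479001600/(3628800 × 2)
= 66

C(12,10) = 66


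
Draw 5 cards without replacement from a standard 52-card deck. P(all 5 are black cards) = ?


P(all black cards) = (26/52) × (25/51) × (24/50) × (23/49) × (22/48)
= 0.0253

P = 0.0253


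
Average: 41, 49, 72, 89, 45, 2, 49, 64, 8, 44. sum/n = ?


Sum = 41 + 49 + 72 + 89 + 45 + 2 + 49 + 64 + 8 + 44 = 463
n = 10
Mean = 463/10 = 46.3000

Mean = 46.3000


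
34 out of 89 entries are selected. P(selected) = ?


P = 34/89 = 0.3820

P = 0.3820


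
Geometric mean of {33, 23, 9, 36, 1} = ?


Product = 33 × 23 × 9 × 36 × 1 = 245916
GM = 245916^(1/5) = 11.9717

GM = 11.9717


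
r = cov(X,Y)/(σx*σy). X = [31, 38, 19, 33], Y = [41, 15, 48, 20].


Mean X = 30.2500, Mean Y = 31.0000
SD X = 6.977643, SD Y = 13.838353
Cov = -84.500000
r = -84.500000/(6.977643*13.838353) = -0.8751

r = -0.8751


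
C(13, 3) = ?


C(13,3) = 13!/(3! × 10!)
= 6227020800/(6 × 3628800)
= 286

C(13,3) = 286


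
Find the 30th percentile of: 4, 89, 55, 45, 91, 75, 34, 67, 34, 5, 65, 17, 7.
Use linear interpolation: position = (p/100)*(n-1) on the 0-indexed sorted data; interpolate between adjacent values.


Sorted: 4, 5, 7, 17, 34, 34, 45, 55, 65, 67, 75, 89, 91
n = 13
Index = 30/100 * 12 = 3.6000
Lower = data[3] = 17, Upper = data[4] = 34
P30 = 17 + 0.6000*(17) = 27.2000

P30 = 27.2000


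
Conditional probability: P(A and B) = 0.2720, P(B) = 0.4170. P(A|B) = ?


P(A|B) = 0.2720/0.4170 = 0.6523

P(A|B) = 0.6523


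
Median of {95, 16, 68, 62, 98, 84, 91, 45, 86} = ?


Sorted: 16, 45, 62, 68, 84, 86, 91, 95, 98
n = 9 (odd)
Middle value = 84

Median = 84


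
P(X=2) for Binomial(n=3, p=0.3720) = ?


C(3,2) = 3
p^2 = 0.138384
(1-p)^1 = 0.628000
P = 3 * 0.138384 * 0.628000 = 0.2607

P(X=2) = 0.2607


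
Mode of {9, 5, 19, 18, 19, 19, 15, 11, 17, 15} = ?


Frequencies: 5:1, 9:1, 11:1, 15:2, 17:1, 18:1, 19:3
Max frequency = 3
Mode = 19

Mode = 19


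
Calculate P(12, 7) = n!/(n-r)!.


P(12,7) = 12!/5!
= 479001600/120
= 3991680

P(12,7) = 3991680


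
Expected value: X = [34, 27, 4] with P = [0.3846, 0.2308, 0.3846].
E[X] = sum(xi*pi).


E[X] = 34*0.3846 + 27*0.2308 + 4*0.3846
= 13.0764 + 6.2316 + 1.5384
= 20.8464

E[X] = 20.8464


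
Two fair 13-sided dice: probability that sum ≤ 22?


Total outcomes = 13×13 = 169
Favorable (sum ≤ 22): 159
P = 159/169 = 0.9408

P = 0.9408


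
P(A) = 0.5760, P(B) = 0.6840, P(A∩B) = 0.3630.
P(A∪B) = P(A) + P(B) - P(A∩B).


P(A∪B) = 0.5760 + 0.6840 - 0.3630
= 1.2600 - 0.3630
= 0.8970

P(A∪B) = 0.8970


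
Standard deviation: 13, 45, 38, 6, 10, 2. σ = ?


Mean = 19.0000
Variance = 268.6667
SD = sqrt(268.6667) = 16.3911

SD = 16.3911


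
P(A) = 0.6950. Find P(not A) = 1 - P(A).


P(not A) = 1 - 0.6950 = 0.3050

P(not A) = 0.3050


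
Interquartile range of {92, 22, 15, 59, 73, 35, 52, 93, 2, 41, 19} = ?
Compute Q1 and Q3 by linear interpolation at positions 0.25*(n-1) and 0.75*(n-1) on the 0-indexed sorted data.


Sorted: 2, 15, 19, 22, 35, 41, 52, 59, 73, 92, 93
Q1 (25th %ile) = 20.5000
Q3 (75th %ile) = 66.0000
IQR = 66.0000 - 20.5000 = 45.5000

IQR = 45.5000


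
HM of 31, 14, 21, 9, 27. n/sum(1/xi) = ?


Sum of reciprocals = 1/31 + 1/14 + 1/21 + 1/9 + 1/27 = 0.299454
HM = 5/0.299454 = 16.6971

HM = 16.6971


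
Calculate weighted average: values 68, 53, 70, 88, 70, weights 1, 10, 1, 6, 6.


Numerator = 68*1 + 53*10 + 70*1 + 88*6 + 70*6 = 1616
Denominator = 1 + 10 + 1 + 6 + 6 = 24
WM = 1616/24 = 67.3333

WM = 67.3333


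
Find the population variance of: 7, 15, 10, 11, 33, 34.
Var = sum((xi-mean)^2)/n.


Mean = 18.3333
Squared deviations: 128.4444, 11.1111, 69.4444, 53.7778, 215.1111, 245.4444
Sum = 723.3333
Variance = 723.3333/6 = 120.5556

Variance = 120.5556


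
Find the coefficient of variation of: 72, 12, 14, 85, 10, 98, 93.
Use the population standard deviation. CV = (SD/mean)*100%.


Mean = 54.8571
SD = 37.8660
CV = (37.8660/54.8571)*100 = 69.0266%

CV = 69.0266%


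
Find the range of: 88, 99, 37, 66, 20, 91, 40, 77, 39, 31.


Max = 99, Min = 20
Range = 99 - 20 = 79

Range = 79


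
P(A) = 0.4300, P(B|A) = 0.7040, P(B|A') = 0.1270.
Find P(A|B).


P(B) = P(B|A)*P(A) + P(B|A')*P(A')
= 0.7040*0.4300 + 0.1270*0.5700
= 0.302720 + 0.072390 = 0.375110
P(A|B) = 0.302720/0.375110 = 0.8070

P(A|B) = 0.8070


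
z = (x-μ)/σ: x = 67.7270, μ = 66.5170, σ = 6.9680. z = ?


z = (67.7270 - 66.5170)/6.9680
= 1.2100/6.9680
= 0.1737

z = 0.1737


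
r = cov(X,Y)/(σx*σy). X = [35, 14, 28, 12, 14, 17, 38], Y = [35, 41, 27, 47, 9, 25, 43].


Mean X = 22.5714, Mean Y = 32.4286
SD X = 10.083326, SD Y = 12.175586
Cov = 25.755102
r = 25.755102/(10.083326*12.175586) = 0.2098

r = 0.2098


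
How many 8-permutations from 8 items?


P(8,8) = 8!/0!
= 40320/1
= 40320

P(8,8) = 40320


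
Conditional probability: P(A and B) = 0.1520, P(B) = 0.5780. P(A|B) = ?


P(A|B) = 0.1520/0.5780 = 0.2630

P(A|B) = 0.2630


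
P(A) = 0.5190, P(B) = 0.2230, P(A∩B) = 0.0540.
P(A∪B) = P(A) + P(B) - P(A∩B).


P(A∪B) = 0.5190 + 0.2230 - 0.0540
= 0.7420 - 0.0540
= 0.6880

P(A∪B) = 0.6880


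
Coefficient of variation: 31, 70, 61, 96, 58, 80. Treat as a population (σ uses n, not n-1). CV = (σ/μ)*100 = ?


Mean = 66.0000
SD = 20.1080
CV = (20.1080/66.0000)*100 = 30.4667%

CV = 30.4667%


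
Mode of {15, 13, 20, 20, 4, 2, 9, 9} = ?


Frequencies: 2:1, 4:1, 9:2, 13:1, 15:1, 20:2
Max frequency = 2
Mode = 9, 20

Mode = 9, 20


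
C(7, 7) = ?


C(7,7) = 7!/(7! × 0!)
= 5040/(5040 × 1)
= 1

C(7,7) = 1


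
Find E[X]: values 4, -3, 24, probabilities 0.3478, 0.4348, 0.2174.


E[X] = 4*0.3478 - 3*0.4348 + 24*0.2174
= 1.3912 - 1.3044 + 5.2176
= 5.3044

E[X] = 5.3044


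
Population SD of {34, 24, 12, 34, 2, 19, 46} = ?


Mean = 24.4286
Variance = 190.8163
SD = sqrt(190.8163) = 13.8136

SD = 13.8136


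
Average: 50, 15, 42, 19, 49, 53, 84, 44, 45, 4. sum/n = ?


Sum = 50 + 15 + 42 + 19 + 49 + 53 + 84 + 44 + 45 + 4 = 405
n = 10
Mean = 405/10 = 40.5000

Mean = 40.5000


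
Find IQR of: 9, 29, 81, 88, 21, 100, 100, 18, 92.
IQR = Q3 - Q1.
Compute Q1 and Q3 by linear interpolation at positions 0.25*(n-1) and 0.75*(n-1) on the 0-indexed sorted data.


Sorted: 9, 18, 21, 29, 81, 88, 92, 100, 100
Q1 (25th %ile) = 21.0000
Q3 (75th %ile) = 92.0000
IQR = 92.0000 - 21.0000 = 71.0000

IQR = 71.0000


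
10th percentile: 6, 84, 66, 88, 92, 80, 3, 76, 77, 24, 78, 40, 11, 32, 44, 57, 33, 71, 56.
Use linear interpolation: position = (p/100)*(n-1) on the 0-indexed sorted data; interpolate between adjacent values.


Sorted: 3, 6, 11, 24, 32, 33, 40, 44, 56, 57, 66, 71, 76, 77, 78, 80, 84, 88, 92
n = 19
Index = 10/100 * 18 = 1.8000
Lower = data[1] = 6, Upper = data[2] = 11
P10 = 6 + 0.8000*(5) = 10.0000

P10 = 10.0000


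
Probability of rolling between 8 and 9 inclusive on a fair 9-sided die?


Favorable outcomes (8 ≤ roll ≤ 9): 2
Total outcomes = 9
P = 2/9 = 0.2222

P = 0.2222


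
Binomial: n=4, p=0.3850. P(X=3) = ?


C(4,3) = 4
p^3 = 0.057067
(1-p)^1 = 0.615000
P = 4 * 0.057067 * 0.615000 = 0.1404

P(X=3) = 0.1404


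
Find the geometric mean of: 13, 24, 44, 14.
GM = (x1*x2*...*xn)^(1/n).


Product = 13 × 24 × 44 × 14 = 192192
GM = 192192^(1/4) = 20.9379

GM = 20.9379


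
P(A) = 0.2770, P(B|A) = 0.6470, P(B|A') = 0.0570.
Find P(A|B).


P(B) = P(B|A)*P(A) + P(B|A')*P(A')
= 0.6470*0.2770 + 0.0570*0.7230
= 0.179219 + 0.041211 = 0.220430
P(A|B) = 0.179219/0.220430 = 0.8130

P(A|B) = 0.8130


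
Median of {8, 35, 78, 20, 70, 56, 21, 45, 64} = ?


Sorted: 8, 20, 21, 35, 45, 56, 64, 70, 78
n = 9 (odd)
Middle value = 45

Median = 45


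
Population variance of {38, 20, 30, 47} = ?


Mean = 33.7500
Squared deviations: 18.0625, 189.0625, 14.0625, 175.5625
Sum = 396.7500
Variance = 396.7500/4 = 99.1875

Variance = 99.1875


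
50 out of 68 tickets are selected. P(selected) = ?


P = 50/68 = 0.7353

P = 0.7353


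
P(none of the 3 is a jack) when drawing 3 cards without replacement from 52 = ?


P(no jacks) = (48/52) × (47/51) × (46/50)
= 0.7826

P = 0.7826


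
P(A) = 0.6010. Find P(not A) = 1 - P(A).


P(not A) = 1 - 0.6010 = 0.3990

P(not A) = 0.3990


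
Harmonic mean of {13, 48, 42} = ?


Sum of reciprocals = 1/13 + 1/48 + 1/42 = 0.121566
HM = 3/0.121566 = 24.6780

HM = 24.6780


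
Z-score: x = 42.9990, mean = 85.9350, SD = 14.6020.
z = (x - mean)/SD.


z = (42.9990 - 85.9350)/14.6020
= -42.9360/14.6020
= -2.9404

z = -2.9404


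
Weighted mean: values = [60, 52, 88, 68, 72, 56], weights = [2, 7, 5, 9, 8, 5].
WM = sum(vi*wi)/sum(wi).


Numerator = 60*2 + 52*7 + 88*5 + 68*9 + 72*8 + 56*5 = 2392
Denominator = 2 + 7 + 5 + 9 + 8 + 5 = 36
WM = 2392/36 = 66.4444

WM = 66.4444


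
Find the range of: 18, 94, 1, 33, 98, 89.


Max = 98, Min = 1
Range = 98 - 1 = 97

Range = 97


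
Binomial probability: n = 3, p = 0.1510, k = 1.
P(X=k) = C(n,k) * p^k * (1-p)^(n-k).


C(3,1) = 3
p^1 = 0.151000
(1-p)^2 = 0.720801
P = 3 * 0.151000 * 0.720801 = 0.3265

P(X=1) = 0.3265


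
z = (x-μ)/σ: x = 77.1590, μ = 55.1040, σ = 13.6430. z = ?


z = (77.1590 - 55.1040)/13.6430
= 22.0550/13.6430
= 1.6166

z = 1.6166


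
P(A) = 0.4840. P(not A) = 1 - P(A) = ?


P(not A) = 1 - 0.4840 = 0.5160

P(not A) = 0.5160


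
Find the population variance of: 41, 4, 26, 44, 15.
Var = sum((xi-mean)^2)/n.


Mean = 26.0000
Squared deviations: 225.0000, 484.0000, 0, 324.0000, 121.0000
Sum = 1154.0000
Variance = 1154.0000/5 = 230.8000

Variance = 230.8000


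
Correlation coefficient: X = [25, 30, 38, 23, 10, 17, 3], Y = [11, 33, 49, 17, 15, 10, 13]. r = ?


Mean X = 20.8571, Mean Y = 21.1429
SD X = 11.025018, SD Y = 13.442242
Cov = 112.877551
r = 112.877551/(11.025018*13.442242) = 0.7617

r = 0.7617


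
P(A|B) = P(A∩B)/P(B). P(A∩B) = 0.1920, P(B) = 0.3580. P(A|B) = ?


P(A|B) = 0.1920/0.3580 = 0.5363

P(A|B) = 0.5363


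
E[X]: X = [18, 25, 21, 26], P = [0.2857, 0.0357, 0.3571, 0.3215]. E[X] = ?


E[X] = 18*0.2857 + 25*0.0357 + 21*0.3571 + 26*0.3215
= 5.1426 + 0.8925 + 7.4991 + 8.3590
= 21.8932

E[X] = 21.8932


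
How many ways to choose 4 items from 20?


C(20,4) = 20!/(4! × 16!)
= 2432902008176640000/(24 × 20922789888000)
= 4845

C(20,4) = 4845


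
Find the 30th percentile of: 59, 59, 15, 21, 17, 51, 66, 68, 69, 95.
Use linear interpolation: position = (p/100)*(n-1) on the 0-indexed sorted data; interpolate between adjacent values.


Sorted: 15, 17, 21, 51, 59, 59, 66, 68, 69, 95
n = 10
Index = 30/100 * 9 = 2.7000
Lower = data[2] = 21, Upper = data[3] = 51
P30 = 21 + 0.7000*(30) = 42.0000

P30 = 42.0000


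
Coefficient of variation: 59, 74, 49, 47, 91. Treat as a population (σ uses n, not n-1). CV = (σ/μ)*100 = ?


Mean = 64.0000
SD = 16.5409
CV = (16.5409/64.0000)*100 = 25.8451%

CV = 25.8451%


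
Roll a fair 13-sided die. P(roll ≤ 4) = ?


Favorable outcomes (roll ≤ 4): 4
Total outcomes = 13
P = 4/13 = 0.3077

P = 0.3077


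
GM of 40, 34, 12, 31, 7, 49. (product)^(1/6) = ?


Product = 40 × 34 × 12 × 31 × 7 × 49 = 173530560
GM = 173530560^(1/6) = 23.6173

GM = 23.6173


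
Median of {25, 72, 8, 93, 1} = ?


Sorted: 1, 8, 25, 72, 93
n = 5 (odd)
Middle value = 25

Median = 25


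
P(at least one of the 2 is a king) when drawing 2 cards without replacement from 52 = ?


P(at least one) = 1 - P(none)
P(none) = (48/52) × (47/51) = 0.850679
P(at least one) = 1 - 0.850679 = 0.1493

P = 0.1493


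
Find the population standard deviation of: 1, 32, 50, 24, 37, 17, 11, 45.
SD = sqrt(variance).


Mean = 27.1250
Variance = 252.3594
SD = sqrt(252.3594) = 15.8858

SD = 15.8858


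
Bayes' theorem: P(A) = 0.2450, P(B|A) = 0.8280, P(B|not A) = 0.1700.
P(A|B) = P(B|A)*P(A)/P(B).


P(B) = P(B|A)*P(A) + P(B|A')*P(A')
= 0.8280*0.2450 + 0.1700*0.7550
= 0.202860 + 0.128350 = 0.331210
P(A|B) = 0.202860/0.331210 = 0.6125

P(A|B) = 0.6125


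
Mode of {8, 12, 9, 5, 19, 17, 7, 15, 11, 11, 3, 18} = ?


Frequencies: 3:1, 5:1, 7:1, 8:1, 9:1, 11:2, 12:1, 15:1, 17:1, 18:1, 19:1
Max frequency = 2
Mode = 11

Mode = 11


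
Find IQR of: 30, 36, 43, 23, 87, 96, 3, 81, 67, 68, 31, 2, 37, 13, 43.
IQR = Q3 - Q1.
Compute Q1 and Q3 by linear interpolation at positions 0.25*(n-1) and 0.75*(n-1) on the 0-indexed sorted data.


Sorted: 2, 3, 13, 23, 30, 31, 36, 37, 43, 43, 67, 68, 81, 87, 96
Q1 (25th %ile) = 26.5000
Q3 (75th %ile) = 67.5000
IQR = 67.5000 - 26.5000 = 41.0000

IQR = 41.0000


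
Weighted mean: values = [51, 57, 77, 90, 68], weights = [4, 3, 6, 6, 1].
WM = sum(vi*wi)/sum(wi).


Numerator = 51*4 + 57*3 + 77*6 + 90*6 + 68*1 = 1445
Denominator = 4 + 3 + 6 + 6 + 1 = 20
WM = 1445/20 = 72.2500

WM = 72.2500


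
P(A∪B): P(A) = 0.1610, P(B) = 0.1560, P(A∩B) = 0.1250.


P(A∪B) = 0.1610 + 0.1560 - 0.1250
= 0.3170 - 0.1250
= 0.1920

P(A∪B) = 0.1920


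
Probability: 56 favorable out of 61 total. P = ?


P = 56/61 = 0.9180

P = 0.9180


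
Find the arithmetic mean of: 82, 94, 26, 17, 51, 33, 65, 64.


Sum = 82 + 94 + 26 + 17 + 51 + 33 + 65 + 64 = 432
n = 8
Mean = 432/8 = 54.0000

Mean = 54.0000


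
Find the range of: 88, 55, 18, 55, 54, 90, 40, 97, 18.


Max = 97, Min = 18
Range = 97 - 18 = 79

Range = 79


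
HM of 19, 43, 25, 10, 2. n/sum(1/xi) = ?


Sum of reciprocals = 1/19 + 1/43 + 1/25 + 1/10 + 1/2 = 0.715887
HM = 5/0.715887 = 6.9843

HM = 6.9843


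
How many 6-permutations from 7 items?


P(7,6) = 7!/1!
= 5040/1
= 5040

P(7,6) = 5040


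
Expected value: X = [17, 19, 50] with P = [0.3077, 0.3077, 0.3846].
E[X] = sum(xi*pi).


E[X] = 17*0.3077 + 19*0.3077 + 50*0.3846
= 5.2309 + 5.8463 + 19.2300
= 30.3072

E[X] = 30.3072


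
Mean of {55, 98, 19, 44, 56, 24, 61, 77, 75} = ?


Sum = 55 + 98 + 19 + 44 + 56 + 24 + 61 + 77 + 75 = 509
n = 9
Mean = 509/9 = 56.5556

Mean = 56.5556


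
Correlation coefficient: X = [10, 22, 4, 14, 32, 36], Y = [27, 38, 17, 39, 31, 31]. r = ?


Mean X = 19.6667, Mean Y = 30.5000
SD X = 11.513277, SD Y = 7.342797
Cov = 38.166667
r = 38.166667/(11.513277*7.342797) = 0.4515

r = 0.4515


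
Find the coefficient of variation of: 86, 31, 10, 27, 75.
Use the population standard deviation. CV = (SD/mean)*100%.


Mean = 45.8000
SD = 29.4034
CV = (29.4034/45.8000)*100 = 64.1996%

CV = 64.1996%


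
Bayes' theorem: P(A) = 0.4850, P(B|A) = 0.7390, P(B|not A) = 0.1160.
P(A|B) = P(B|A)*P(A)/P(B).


P(B) = P(B|A)*P(A) + P(B|A')*P(A')
= 0.7390*0.4850 + 0.1160*0.5150
= 0.358415 + 0.059740 = 0.418155
P(A|B) = 0.358415/0.418155 = 0.8571

P(A|B) = 0.8571


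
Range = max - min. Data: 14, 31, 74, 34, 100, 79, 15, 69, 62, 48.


Max = 100, Min = 14
Range = 100 - 14 = 86

Range = 86


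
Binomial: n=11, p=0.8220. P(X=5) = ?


C(11,5) = 462
p^5 = 0.375283
(1-p)^6 = 3.180680e-05
P = 462 * 0.375283 * 3.180680e-05 = 0.0055

P(X=5) = 0.0055


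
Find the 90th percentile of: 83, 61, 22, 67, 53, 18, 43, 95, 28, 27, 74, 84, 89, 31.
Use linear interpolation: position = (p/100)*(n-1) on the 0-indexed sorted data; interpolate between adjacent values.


Sorted: 18, 22, 27, 28, 31, 43, 53, 61, 67, 74, 83, 84, 89, 95
n = 14
Index = 90/100 * 13 = 11.7000
Lower = data[11] = 84, Upper = data[12] = 89
P90 = 84 + 0.7000*(5) = 87.5000

P90 = 87.5000


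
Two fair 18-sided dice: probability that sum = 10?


Total outcomes = 18×18 = 324
Favorable (sum = 10): 9
P = 9/324 = 0.0278

P = 0.0278


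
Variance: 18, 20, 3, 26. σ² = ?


Mean = 16.7500
Squared deviations: 1.5625, 10.5625, 189.0625, 85.5625
Sum = 286.7500
Variance = 286.7500/4 = 71.6875

Variance = 71.6875


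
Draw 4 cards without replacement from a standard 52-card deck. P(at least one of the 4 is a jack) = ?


P(at least one) = 1 - P(none)
P(none) = (48/52) × (47/51) × (46/50) × (45/49) = 0.718737
P(at least one) = 1 - 0.718737 = 0.2813

P = 0.2813


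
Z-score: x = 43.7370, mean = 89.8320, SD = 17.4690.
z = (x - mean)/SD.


z = (43.7370 - 89.8320)/17.4690
= -46.0950/17.4690
= -2.6387

z = -2.6387


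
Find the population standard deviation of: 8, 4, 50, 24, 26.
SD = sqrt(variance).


Mean = 22.4000
Variance = 264.6400
SD = sqrt(264.6400) = 16.2678

SD = 16.2678


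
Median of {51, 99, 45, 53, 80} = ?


Sorted: 45, 51, 53, 80, 99
n = 5 (odd)
Middle value = 53

Median = 53


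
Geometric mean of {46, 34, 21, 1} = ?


Product = 46 × 34 × 21 × 1 = 32844
GM = 32844^(1/4) = 13.4621

GM = 13.4621


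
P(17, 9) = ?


P(17,9) = 17!/8!
= 355687428096000/40320
= 8821612800

P(17,9) = 8821612800


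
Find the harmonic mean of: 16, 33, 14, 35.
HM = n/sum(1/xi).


Sum of reciprocals = 1/16 + 1/33 + 1/14 + 1/35 = 0.192803
HM = 4/0.192803 = 20.7466

HM = 20.7466


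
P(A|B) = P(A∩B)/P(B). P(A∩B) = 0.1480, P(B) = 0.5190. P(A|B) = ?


P(A|B) = 0.1480/0.5190 = 0.2852

P(A|B) = 0.2852


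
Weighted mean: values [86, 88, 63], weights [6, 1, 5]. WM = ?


Numerator = 86*6 + 88*1 + 63*5 = 919
Denominator = 6 + 1 + 5 = 12
WM = 919/12 = 76.5833

WM = 76.5833


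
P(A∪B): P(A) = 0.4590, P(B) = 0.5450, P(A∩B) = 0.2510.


P(A∪B) = 0.4590 + 0.5450 - 0.2510
= 1.0040 - 0.2510
= 0.7530

P(A∪B) = 0.7530


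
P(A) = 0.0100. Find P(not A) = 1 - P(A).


P(not A) = 1 - 0.0100 = 0.9900

P(not A) = 0.9900


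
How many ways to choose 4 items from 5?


C(5,4) = 5!/(4! × 1!)
= 120/(24 × 1)
= 5

C(5,4) = 5


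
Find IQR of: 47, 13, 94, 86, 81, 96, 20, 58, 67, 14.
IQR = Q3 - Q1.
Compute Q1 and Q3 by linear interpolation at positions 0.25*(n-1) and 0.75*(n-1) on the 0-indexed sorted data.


Sorted: 13, 14, 20, 47, 58, 67, 81, 86, 94, 96
Q1 (25th %ile) = 26.7500
Q3 (75th %ile) = 84.7500
IQR = 84.7500 - 26.7500 = 58.0000

IQR = 58.0000


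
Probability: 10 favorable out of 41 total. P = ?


P = 10/41 = 0.2439

P = 0.2439


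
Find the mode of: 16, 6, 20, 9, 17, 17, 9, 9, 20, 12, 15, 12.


Frequencies: 6:1, 9:3, 12:2, 15:1, 16:1, 17:2, 20:2
Max frequency = 3
Mode = 9

Mode = 9


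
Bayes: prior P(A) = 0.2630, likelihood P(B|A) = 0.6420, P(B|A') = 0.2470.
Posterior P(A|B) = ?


P(B) = P(B|A)*P(A) + P(B|A')*P(A')
= 0.6420*0.2630 + 0.2470*0.7370
= 0.168846 + 0.182039 = 0.350885
P(A|B) = 0.168846/0.350885 = 0.4812

P(A|B) = 0.4812


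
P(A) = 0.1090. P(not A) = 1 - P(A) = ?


P(not A) = 1 - 0.1090 = 0.8910

P(not A) = 0.8910


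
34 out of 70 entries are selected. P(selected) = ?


P = 34/70 = 0.4857

P = 0.4857


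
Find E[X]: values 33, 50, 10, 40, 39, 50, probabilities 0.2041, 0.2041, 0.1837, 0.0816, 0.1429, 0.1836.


E[X] = 33*0.2041 + 50*0.2041 + 10*0.1837 + 40*0.0816 + 39*0.1429 + 50*0.1836
= 6.7353 + 10.2050 + 1.8370 + 3.2640 + 5.5731 + 9.1800
= 36.7944

E[X] = 36.7944


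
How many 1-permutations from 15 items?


P(15,1) = 15!/14!
= 1307674368000/87178291200
= 15

P(15,1) = 15


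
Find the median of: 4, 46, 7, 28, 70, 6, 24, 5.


Sorted: 4, 5, 6, 7, 24, 28, 46, 70
n = 8 (even)
Middle values: 7 and 24
Median = (7+24)/2 = 15.5000

Median = 15.5000


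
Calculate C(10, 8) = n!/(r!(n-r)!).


C(10,8) = 10!/(8! × 2!)
= 3628800/(40320 × 2)
= 45

C(10,8) = 45


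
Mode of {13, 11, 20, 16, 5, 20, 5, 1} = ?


Frequencies: 1:1, 5:2, 11:1, 13:1, 16:1, 20:2
Max frequency = 2
Mode = 5, 20

Mode = 5, 20


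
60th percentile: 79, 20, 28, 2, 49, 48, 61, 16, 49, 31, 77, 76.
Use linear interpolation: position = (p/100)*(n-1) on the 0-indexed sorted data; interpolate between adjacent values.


Sorted: 2, 16, 20, 28, 31, 48, 49, 49, 61, 76, 77, 79
n = 12
Index = 60/100 * 11 = 6.6000
Lower = data[6] = 49, Upper = data[7] = 49
P60 = 49 + 0.6000*(0) = 49.0000

P60 = 49.0000
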